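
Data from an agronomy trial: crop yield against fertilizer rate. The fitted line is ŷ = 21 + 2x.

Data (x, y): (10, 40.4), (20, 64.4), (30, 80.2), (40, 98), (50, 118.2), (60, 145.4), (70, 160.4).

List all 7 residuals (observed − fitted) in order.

-0.6, 3.4, -0.8, -3, -2.8, 4.4, -0.6

x=10: ŷ = 21 + 2·10 = 41; e = 40.4 − 41 = -0.6
x=20: ŷ = 21 + 2·20 = 61; e = 64.4 − 61 = 3.4
x=30: ŷ = 21 + 2·30 = 81; e = 80.2 − 81 = -0.8
x=40: ŷ = 21 + 2·40 = 101; e = 98 − 101 = -3
x=50: ŷ = 21 + 2·50 = 121; e = 118.2 − 121 = -2.8
x=60: ŷ = 21 + 2·60 = 141; e = 145.4 − 141 = 4.4
x=70: ŷ = 21 + 2·70 = 161; e = 160.4 − 161 = -0.6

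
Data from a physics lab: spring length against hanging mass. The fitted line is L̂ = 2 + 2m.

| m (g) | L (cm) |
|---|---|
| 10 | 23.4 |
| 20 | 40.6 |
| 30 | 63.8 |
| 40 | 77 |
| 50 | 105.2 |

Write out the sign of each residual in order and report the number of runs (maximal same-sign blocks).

m=10: L̂ = 2 + 2·10 = 22; e = 23.4 − 22 = 1.4
m=20: L̂ = 2 + 2·20 = 42; e = 40.6 − 42 = -1.4
m=30: L̂ = 2 + 2·30 = 62; e = 63.8 − 62 = 1.8
m=40: L̂ = 2 + 2·40 = 82; e = 77 − 82 = -5
m=50: L̂ = 2 + 2·50 = 102; e = 105.2 − 102 = 3.2
Signs: + − + − +
Runs: +×1, −×1, +×1, −×1, +×1 → 5

5 runs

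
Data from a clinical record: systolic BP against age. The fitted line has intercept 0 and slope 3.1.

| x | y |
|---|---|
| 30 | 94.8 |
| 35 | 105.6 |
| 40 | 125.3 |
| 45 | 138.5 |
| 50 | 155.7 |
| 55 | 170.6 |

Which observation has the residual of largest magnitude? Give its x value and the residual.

x = 35, e = -2.9

x=30: ŷ = 3.1·30 = 93; e = 94.8 − 93 = 1.8
x=35: ŷ = 3.1·35 = 108.5; e = 105.6 − 108.5 = -2.9
x=40: ŷ = 3.1·40 = 124; e = 125.3 − 124 = 1.3
x=45: ŷ = 3.1·45 = 139.5; e = 138.5 − 139.5 = -1
x=50: ŷ = 3.1·50 = 155; e = 155.7 − 155 = 0.7
x=55: ŷ = 3.1·55 = 170.5; e = 170.6 − 170.5 = 0.1
Largest |e| is 2.9 at x = 35, residual -2.9.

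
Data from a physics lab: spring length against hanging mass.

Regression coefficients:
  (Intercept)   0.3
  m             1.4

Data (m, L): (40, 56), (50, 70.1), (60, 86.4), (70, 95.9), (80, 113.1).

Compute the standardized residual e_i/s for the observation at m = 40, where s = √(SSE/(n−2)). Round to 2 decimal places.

-0.16

m=40: L̂ = 0.3 + 1.4·40 = 56.3; e = 56 − 56.3 = -0.3
m=50: L̂ = 0.3 + 1.4·50 = 70.3; e = 70.1 − 70.3 = -0.2
m=60: L̂ = 0.3 + 1.4·60 = 84.3; e = 86.4 − 84.3 = 2.1
m=70: L̂ = 0.3 + 1.4·70 = 98.3; e = 95.9 − 98.3 = -2.4
m=80: L̂ = 0.3 + 1.4·80 = 112.3; e = 113.1 − 112.3 = 0.8
SSE = 0.09 + 0.04 + 4.41 + 5.76 + 0.64 = 10.94
s = √(10.94/3) = 1.90962
e/s = -0.3 / 1.90962 = -0.16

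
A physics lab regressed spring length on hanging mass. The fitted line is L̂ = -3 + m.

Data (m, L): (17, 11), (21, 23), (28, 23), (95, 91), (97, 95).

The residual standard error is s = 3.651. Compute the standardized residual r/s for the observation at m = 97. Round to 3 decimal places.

0.274

L̂ = -3 + 97 = 94
r = 95 − 94 = 1
r/s = 1 / 3.651 = 0.274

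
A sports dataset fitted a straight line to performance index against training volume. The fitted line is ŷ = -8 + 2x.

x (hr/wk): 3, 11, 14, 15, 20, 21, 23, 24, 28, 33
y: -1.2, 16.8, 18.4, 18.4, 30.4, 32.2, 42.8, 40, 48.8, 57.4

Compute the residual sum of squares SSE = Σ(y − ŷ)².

SSE = 53.84

x=3: ŷ = -8 + 2·3 = -2; r = -1.2 − (-2) = 0.8
x=11: ŷ = -8 + 2·11 = 14; r = 16.8 − 14 = 2.8
x=14: ŷ = -8 + 2·14 = 20; r = 18.4 − 20 = -1.6
x=15: ŷ = -8 + 2·15 = 22; r = 18.4 − 22 = -3.6
x=20: ŷ = -8 + 2·20 = 32; r = 30.4 − 32 = -1.6
x=21: ŷ = -8 + 2·21 = 34; r = 32.2 − 34 = -1.8
x=23: ŷ = -8 + 2·23 = 38; r = 42.8 − 38 = 4.8
x=24: ŷ = -8 + 2·24 = 40; r = 40 − 40 = 0
x=28: ŷ = -8 + 2·28 = 48; r = 48.8 − 48 = 0.8
x=33: ŷ = -8 + 2·33 = 58; r = 57.4 − 58 = -0.6
SSE = 0.64 + 7.84 + 2.56 + 12.96 + 2.56 + 3.24 + 23.04 + 0 + 0.64 + 0.36 = 53.84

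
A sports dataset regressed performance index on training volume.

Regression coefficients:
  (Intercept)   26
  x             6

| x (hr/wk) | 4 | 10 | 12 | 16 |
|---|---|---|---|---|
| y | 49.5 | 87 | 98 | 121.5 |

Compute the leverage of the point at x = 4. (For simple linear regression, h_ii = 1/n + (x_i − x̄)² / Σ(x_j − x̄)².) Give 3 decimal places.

h = 0.813

x̄ = (4 + 10 + 12 + 16)/4 = 10.5
Σ(x − x̄)² = 42.25 + 0.25 + 2.25 + 30.25 = 75
h = 1/4 + (-6.5)²/75 = 0.25 + 0.563333 = 0.813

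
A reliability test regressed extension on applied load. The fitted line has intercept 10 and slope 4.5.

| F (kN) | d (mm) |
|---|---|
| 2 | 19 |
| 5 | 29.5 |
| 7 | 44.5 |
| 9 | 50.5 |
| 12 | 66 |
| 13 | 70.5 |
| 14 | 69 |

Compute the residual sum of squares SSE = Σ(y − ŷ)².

F=2: ŷ = 10 + 4.5·2 = 19; e = 19 − 19 = 0
F=5: ŷ = 10 + 4.5·5 = 32.5; e = 29.5 − 32.5 = -3
F=7: ŷ = 10 + 4.5·7 = 41.5; e = 44.5 − 41.5 = 3
F=9: ŷ = 10 + 4.5·9 = 50.5; e = 50.5 − 50.5 = 0
F=12: ŷ = 10 + 4.5·12 = 64; e = 66 − 64 = 2
F=13: ŷ = 10 + 4.5·13 = 68.5; e = 70.5 − 68.5 = 2
F=14: ŷ = 10 + 4.5·14 = 73; e = 69 − 73 = -4
SSE = 0 + 9 + 9 + 0 + 4 + 4 + 16 = 42

SSE = 42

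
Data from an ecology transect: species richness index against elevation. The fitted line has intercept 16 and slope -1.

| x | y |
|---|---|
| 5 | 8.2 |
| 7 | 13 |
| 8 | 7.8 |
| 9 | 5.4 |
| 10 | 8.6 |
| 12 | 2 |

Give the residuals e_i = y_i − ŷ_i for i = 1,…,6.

x=5: ŷ = 16 − 5 = 11; e = 8.2 − 11 = -2.8
x=7: ŷ = 16 − 7 = 9; e = 13 − 9 = 4
x=8: ŷ = 16 − 8 = 8; e = 7.8 − 8 = -0.2
x=9: ŷ = 16 − 9 = 7; e = 5.4 − 7 = -1.6
x=10: ŷ = 16 − 10 = 6; e = 8.6 − 6 = 2.6
x=12: ŷ = 16 − 12 = 4; e = 2 − 4 = -2

-2.8, 4, -0.2, -1.6, 2.6, -2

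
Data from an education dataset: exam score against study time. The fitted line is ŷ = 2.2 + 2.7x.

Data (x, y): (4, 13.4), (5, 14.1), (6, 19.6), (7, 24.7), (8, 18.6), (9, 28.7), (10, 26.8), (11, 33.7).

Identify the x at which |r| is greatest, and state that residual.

x = 8, r = -5.2

x=4: ŷ = 2.2 + 2.7·4 = 13; r = 13.4 − 13 = 0.4
x=5: ŷ = 2.2 + 2.7·5 = 15.7; r = 14.1 − 15.7 = -1.6
x=6: ŷ = 2.2 + 2.7·6 = 18.4; r = 19.6 − 18.4 = 1.2
x=7: ŷ = 2.2 + 2.7·7 = 21.1; r = 24.7 − 21.1 = 3.6
x=8: ŷ = 2.2 + 2.7·8 = 23.8; r = 18.6 − 23.8 = -5.2
x=9: ŷ = 2.2 + 2.7·9 = 26.5; r = 28.7 − 26.5 = 2.2
x=10: ŷ = 2.2 + 2.7·10 = 29.2; r = 26.8 − 29.2 = -2.4
x=11: ŷ = 2.2 + 2.7·11 = 31.9; r = 33.7 − 31.9 = 1.8
Largest |r| is 5.2 at x = 8, residual -5.2.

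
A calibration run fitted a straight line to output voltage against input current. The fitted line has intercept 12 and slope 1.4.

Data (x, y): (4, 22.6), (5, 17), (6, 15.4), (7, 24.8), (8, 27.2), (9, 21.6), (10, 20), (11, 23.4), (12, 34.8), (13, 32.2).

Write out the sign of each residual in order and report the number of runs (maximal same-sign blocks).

x=4: ŷ = 12 + 1.4·4 = 17.6; r = 22.6 − 17.6 = 5
x=5: ŷ = 12 + 1.4·5 = 19; r = 17 − 19 = -2
x=6: ŷ = 12 + 1.4·6 = 20.4; r = 15.4 − 20.4 = -5
x=7: ŷ = 12 + 1.4·7 = 21.8; r = 24.8 − 21.8 = 3
x=8: ŷ = 12 + 1.4·8 = 23.2; r = 27.2 − 23.2 = 4
x=9: ŷ = 12 + 1.4·9 = 24.6; r = 21.6 − 24.6 = -3
x=10: ŷ = 12 + 1.4·10 = 26; r = 20 − 26 = -6
x=11: ŷ = 12 + 1.4·11 = 27.4; r = 23.4 − 27.4 = -4
x=12: ŷ = 12 + 1.4·12 = 28.8; r = 34.8 − 28.8 = 6
x=13: ŷ = 12 + 1.4·13 = 30.2; r = 32.2 − 30.2 = 2
Signs: + − − + + − − − + +
Runs: +×1, −×2, +×2, −×3, +×2 → 5

5 runs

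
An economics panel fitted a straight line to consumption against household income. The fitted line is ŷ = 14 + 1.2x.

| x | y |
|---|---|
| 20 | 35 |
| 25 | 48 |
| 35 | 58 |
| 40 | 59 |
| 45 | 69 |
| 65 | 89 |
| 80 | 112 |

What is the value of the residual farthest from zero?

x=20: ŷ = 14 + 1.2·20 = 38; r = 35 − 38 = -3
x=25: ŷ = 14 + 1.2·25 = 44; r = 48 − 44 = 4
x=35: ŷ = 14 + 1.2·35 = 56; r = 58 − 56 = 2
x=40: ŷ = 14 + 1.2·40 = 62; r = 59 − 62 = -3
x=45: ŷ = 14 + 1.2·45 = 68; r = 69 − 68 = 1
x=65: ŷ = 14 + 1.2·65 = 92; r = 89 − 92 = -3
x=80: ŷ = 14 + 1.2·80 = 110; r = 112 − 110 = 2
Largest |r| is 4 at x = 25, residual 4.

r = 4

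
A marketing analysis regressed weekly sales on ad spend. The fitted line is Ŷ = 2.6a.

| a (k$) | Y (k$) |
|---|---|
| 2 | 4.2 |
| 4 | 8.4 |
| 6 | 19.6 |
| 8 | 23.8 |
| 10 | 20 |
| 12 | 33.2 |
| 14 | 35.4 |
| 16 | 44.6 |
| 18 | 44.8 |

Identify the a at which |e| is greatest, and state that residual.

a=2: Ŷ = 2.6·2 = 5.2; e = 4.2 − 5.2 = -1
a=4: Ŷ = 2.6·4 = 10.4; e = 8.4 − 10.4 = -2
a=6: Ŷ = 2.6·6 = 15.6; e = 19.6 − 15.6 = 4
a=8: Ŷ = 2.6·8 = 20.8; e = 23.8 − 20.8 = 3
a=10: Ŷ = 2.6·10 = 26; e = 20 − 26 = -6
a=12: Ŷ = 2.6·12 = 31.2; e = 33.2 − 31.2 = 2
a=14: Ŷ = 2.6·14 = 36.4; e = 35.4 − 36.4 = -1
a=16: Ŷ = 2.6·16 = 41.6; e = 44.6 − 41.6 = 3
a=18: Ŷ = 2.6·18 = 46.8; e = 44.8 − 46.8 = -2
Largest |e| is 6 at a = 10, residual -6.

a = 10, e = -6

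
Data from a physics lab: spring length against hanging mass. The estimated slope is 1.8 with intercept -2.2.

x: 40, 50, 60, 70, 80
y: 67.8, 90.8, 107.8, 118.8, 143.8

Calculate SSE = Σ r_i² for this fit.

x=40: ŷ = -2.2 + 1.8·40 = 69.8; r = 67.8 − 69.8 = -2
x=50: ŷ = -2.2 + 1.8·50 = 87.8; r = 90.8 − 87.8 = 3
x=60: ŷ = -2.2 + 1.8·60 = 105.8; r = 107.8 − 105.8 = 2
x=70: ŷ = -2.2 + 1.8·70 = 123.8; r = 118.8 − 123.8 = -5
x=80: ŷ = -2.2 + 1.8·80 = 141.8; r = 143.8 − 141.8 = 2
SSE = 4 + 9 + 4 + 25 + 4 = 46

SSE = 46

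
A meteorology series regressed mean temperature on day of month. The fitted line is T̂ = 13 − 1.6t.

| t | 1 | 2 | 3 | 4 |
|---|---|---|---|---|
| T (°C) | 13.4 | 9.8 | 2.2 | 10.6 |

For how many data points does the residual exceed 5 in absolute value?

t=1: T̂ = 13 − 1.6·1 = 11.4; e = 13.4 − 11.4 = 2
t=2: T̂ = 13 − 1.6·2 = 9.8; e = 9.8 − 9.8 = 0
t=3: T̂ = 13 − 1.6·3 = 8.2; e = 2.2 − 8.2 = -6
t=4: T̂ = 13 − 1.6·4 = 6.6; e = 10.6 − 6.6 = 4
|e| > 5: t=3 (|e|=6) → 1

1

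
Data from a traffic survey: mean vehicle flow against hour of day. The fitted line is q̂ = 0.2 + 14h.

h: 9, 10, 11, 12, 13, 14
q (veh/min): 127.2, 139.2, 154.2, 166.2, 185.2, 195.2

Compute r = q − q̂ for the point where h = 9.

r = 1

q̂ = 0.2 + 14·9 = 126.2
r = 127.2 − 126.2 = 1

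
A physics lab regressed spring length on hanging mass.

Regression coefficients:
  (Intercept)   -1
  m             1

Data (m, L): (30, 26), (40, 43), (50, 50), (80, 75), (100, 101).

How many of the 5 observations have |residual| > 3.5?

m=30: ŷ = -1 + 30 = 29; e = 26 − 29 = -3
m=40: ŷ = -1 + 40 = 39; e = 43 − 39 = 4
m=50: ŷ = -1 + 50 = 49; e = 50 − 49 = 1
m=80: ŷ = -1 + 80 = 79; e = 75 − 79 = -4
m=100: ŷ = -1 + 100 = 99; e = 101 − 99 = 2
|e| > 3.5: m=40 (|e|=4), m=80 (|e|=4) → 2

2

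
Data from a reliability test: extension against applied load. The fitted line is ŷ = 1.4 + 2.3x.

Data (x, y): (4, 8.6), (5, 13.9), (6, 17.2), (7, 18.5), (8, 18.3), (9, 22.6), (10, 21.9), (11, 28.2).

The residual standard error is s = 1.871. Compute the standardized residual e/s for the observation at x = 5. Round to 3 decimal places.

0.534

ŷ = 1.4 + 2.3·5 = 12.9
e = 13.9 − 12.9 = 1
e/s = 1 / 1.871 = 0.534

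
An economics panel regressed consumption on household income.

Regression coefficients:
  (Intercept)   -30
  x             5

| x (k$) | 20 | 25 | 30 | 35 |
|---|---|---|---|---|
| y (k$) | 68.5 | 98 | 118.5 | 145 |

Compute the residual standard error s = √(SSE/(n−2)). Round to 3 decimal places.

s = 2.598

x=20: ŷ = -30 + 5·20 = 70; e = 68.5 − 70 = -1.5
x=25: ŷ = -30 + 5·25 = 95; e = 98 − 95 = 3
x=30: ŷ = -30 + 5·30 = 120; e = 118.5 − 120 = -1.5
x=35: ŷ = -30 + 5·35 = 145; e = 145 − 145 = 0
SSE = 2.25 + 9 + 2.25 + 0 = 13.5
s = √(13.5/2) = √6.75 ≈ 2.598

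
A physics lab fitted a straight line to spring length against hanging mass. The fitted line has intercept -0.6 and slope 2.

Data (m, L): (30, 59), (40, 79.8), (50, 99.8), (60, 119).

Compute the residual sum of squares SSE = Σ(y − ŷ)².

SSE = 0.64

m=30: L̂ = -0.6 + 2·30 = 59.4; e = 59 − 59.4 = -0.4
m=40: L̂ = -0.6 + 2·40 = 79.4; e = 79.8 − 79.4 = 0.4
m=50: L̂ = -0.6 + 2·50 = 99.4; e = 99.8 − 99.4 = 0.4
m=60: L̂ = -0.6 + 2·60 = 119.4; e = 119 − 119.4 = -0.4
SSE = 0.16 + 0.16 + 0.16 + 0.16 = 0.64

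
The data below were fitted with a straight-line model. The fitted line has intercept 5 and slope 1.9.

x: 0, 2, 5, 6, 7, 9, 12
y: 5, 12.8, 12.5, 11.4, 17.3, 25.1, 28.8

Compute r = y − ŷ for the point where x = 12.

ŷ = 5 + 1.9·12 = 27.8
r = 28.8 − 27.8 = 1

r = 1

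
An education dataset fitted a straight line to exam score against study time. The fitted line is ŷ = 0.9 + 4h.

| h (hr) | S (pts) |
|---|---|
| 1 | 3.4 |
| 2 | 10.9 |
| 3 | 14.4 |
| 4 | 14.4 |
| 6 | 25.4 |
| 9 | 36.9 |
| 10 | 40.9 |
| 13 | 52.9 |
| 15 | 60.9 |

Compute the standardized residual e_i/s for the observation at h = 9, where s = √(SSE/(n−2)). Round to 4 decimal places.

h=1: ŷ = 0.9 + 4·1 = 4.9; e = 3.4 − 4.9 = -1.5
h=2: ŷ = 0.9 + 4·2 = 8.9; e = 10.9 − 8.9 = 2
h=3: ŷ = 0.9 + 4·3 = 12.9; e = 14.4 − 12.9 = 1.5
h=4: ŷ = 0.9 + 4·4 = 16.9; e = 14.4 − 16.9 = -2.5
h=6: ŷ = 0.9 + 4·6 = 24.9; e = 25.4 − 24.9 = 0.5
h=9: ŷ = 0.9 + 4·9 = 36.9; e = 36.9 − 36.9 = 0
h=10: ŷ = 0.9 + 4·10 = 40.9; e = 40.9 − 40.9 = 0
h=13: ŷ = 0.9 + 4·13 = 52.9; e = 52.9 − 52.9 = 0
h=15: ŷ = 0.9 + 4·15 = 60.9; e = 60.9 − 60.9 = 0
SSE = 2.25 + 4 + 2.25 + 6.25 + 0.25 + 0 + 0 + 0 + 0 = 15
s = √(15/7) = 1.46385
e/s = 0 / 1.46385 = 0.0000

0.0000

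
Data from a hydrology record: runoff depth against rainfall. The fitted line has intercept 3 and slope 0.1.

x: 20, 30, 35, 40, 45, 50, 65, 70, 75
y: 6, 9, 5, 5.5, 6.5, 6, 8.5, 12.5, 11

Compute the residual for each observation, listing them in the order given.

x=20: ŷ = 3 + 0.1·20 = 5; e = 6 − 5 = 1
x=30: ŷ = 3 + 0.1·30 = 6; e = 9 − 6 = 3
x=35: ŷ = 3 + 0.1·35 = 6.5; e = 5 − 6.5 = -1.5
x=40: ŷ = 3 + 0.1·40 = 7; e = 5.5 − 7 = -1.5
x=45: ŷ = 3 + 0.1·45 = 7.5; e = 6.5 − 7.5 = -1
x=50: ŷ = 3 + 0.1·50 = 8; e = 6 − 8 = -2
x=65: ŷ = 3 + 0.1·65 = 9.5; e = 8.5 − 9.5 = -1
x=70: ŷ = 3 + 0.1·70 = 10; e = 12.5 − 10 = 2.5
x=75: ŷ = 3 + 0.1·75 = 10.5; e = 11 − 10.5 = 0.5

1, 3, -1.5, -1.5, -1, -2, -1, 2.5, 0.5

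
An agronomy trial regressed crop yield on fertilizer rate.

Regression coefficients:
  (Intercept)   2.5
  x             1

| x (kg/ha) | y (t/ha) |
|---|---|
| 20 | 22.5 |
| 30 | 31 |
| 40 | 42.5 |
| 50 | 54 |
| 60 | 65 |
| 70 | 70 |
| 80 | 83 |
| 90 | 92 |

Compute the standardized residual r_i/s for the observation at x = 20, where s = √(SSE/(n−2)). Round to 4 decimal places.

x=20: ŷ = 2.5 + 20 = 22.5; r = 22.5 − 22.5 = 0
x=30: ŷ = 2.5 + 30 = 32.5; r = 31 − 32.5 = -1.5
x=40: ŷ = 2.5 + 40 = 42.5; r = 42.5 − 42.5 = 0
x=50: ŷ = 2.5 + 50 = 52.5; r = 54 − 52.5 = 1.5
x=60: ŷ = 2.5 + 60 = 62.5; r = 65 − 62.5 = 2.5
x=70: ŷ = 2.5 + 70 = 72.5; r = 70 − 72.5 = -2.5
x=80: ŷ = 2.5 + 80 = 82.5; r = 83 − 82.5 = 0.5
x=90: ŷ = 2.5 + 90 = 92.5; r = 92 − 92.5 = -0.5
SSE = 0 + 2.25 + 0 + 2.25 + 6.25 + 6.25 + 0.25 + 0.25 = 17.5
s = √(17.5/6) = 1.70783
r/s = 0 / 1.70783 = 0.0000

0.0000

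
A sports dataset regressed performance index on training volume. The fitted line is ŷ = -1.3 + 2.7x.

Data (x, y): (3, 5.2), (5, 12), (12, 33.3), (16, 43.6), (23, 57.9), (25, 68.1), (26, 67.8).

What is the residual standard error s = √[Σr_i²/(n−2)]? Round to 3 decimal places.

s = 2.171

x=3: ŷ = -1.3 + 2.7·3 = 6.8; r = 5.2 − 6.8 = -1.6
x=5: ŷ = -1.3 + 2.7·5 = 12.2; r = 12 − 12.2 = -0.2
x=12: ŷ = -1.3 + 2.7·12 = 31.1; r = 33.3 − 31.1 = 2.2
x=16: ŷ = -1.3 + 2.7·16 = 41.9; r = 43.6 − 41.9 = 1.7
x=23: ŷ = -1.3 + 2.7·23 = 60.8; r = 57.9 − 60.8 = -2.9
x=25: ŷ = -1.3 + 2.7·25 = 66.2; r = 68.1 − 66.2 = 1.9
x=26: ŷ = -1.3 + 2.7·26 = 68.9; r = 67.8 − 68.9 = -1.1
SSE = 2.56 + 0.04 + 4.84 + 2.89 + 8.41 + 3.61 + 1.21 = 23.56
s = √(23.56/5) = √4.712 ≈ 2.171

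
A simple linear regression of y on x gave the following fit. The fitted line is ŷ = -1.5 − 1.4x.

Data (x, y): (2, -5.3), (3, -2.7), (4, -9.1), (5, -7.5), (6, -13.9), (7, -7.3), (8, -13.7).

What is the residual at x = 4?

ŷ = -1.5 − 1.4·4 = -7.1
r = -9.1 − (-7.1) = -2

r = -2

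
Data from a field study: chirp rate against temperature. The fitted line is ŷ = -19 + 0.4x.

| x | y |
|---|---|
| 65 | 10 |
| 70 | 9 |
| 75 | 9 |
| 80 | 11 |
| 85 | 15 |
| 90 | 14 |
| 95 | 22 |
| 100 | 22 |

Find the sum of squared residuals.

x=65: ŷ = -19 + 0.4·65 = 7; r = 10 − 7 = 3
x=70: ŷ = -19 + 0.4·70 = 9; r = 9 − 9 = 0
x=75: ŷ = -19 + 0.4·75 = 11; r = 9 − 11 = -2
x=80: ŷ = -19 + 0.4·80 = 13; r = 11 − 13 = -2
x=85: ŷ = -19 + 0.4·85 = 15; r = 15 − 15 = 0
x=90: ŷ = -19 + 0.4·90 = 17; r = 14 − 17 = -3
x=95: ŷ = -19 + 0.4·95 = 19; r = 22 − 19 = 3
x=100: ŷ = -19 + 0.4·100 = 21; r = 22 − 21 = 1
SSE = 9 + 0 + 4 + 4 + 0 + 9 + 9 + 1 = 36

SSE = 36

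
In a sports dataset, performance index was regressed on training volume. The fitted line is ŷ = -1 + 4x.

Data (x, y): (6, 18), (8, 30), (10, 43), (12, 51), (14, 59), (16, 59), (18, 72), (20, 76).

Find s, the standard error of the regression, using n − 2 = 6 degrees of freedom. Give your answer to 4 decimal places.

x=6: ŷ = -1 + 4·6 = 23; e = 18 − 23 = -5
x=8: ŷ = -1 + 4·8 = 31; e = 30 − 31 = -1
x=10: ŷ = -1 + 4·10 = 39; e = 43 − 39 = 4
x=12: ŷ = -1 + 4·12 = 47; e = 51 − 47 = 4
x=14: ŷ = -1 + 4·14 = 55; e = 59 − 55 = 4
x=16: ŷ = -1 + 4·16 = 63; e = 59 − 63 = -4
x=18: ŷ = -1 + 4·18 = 71; e = 72 − 71 = 1
x=20: ŷ = -1 + 4·20 = 79; e = 76 − 79 = -3
SSE = 25 + 1 + 16 + 16 + 16 + 16 + 1 + 9 = 100
s = √(100/6) = √16.6667 ≈ 4.0825

s = 4.0825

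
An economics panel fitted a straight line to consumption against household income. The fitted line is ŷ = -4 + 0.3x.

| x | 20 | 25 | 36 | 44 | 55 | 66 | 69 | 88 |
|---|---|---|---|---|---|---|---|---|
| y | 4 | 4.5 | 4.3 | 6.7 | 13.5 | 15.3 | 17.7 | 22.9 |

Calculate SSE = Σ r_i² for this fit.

x=20: ŷ = -4 + 0.3·20 = 2; r = 4 − 2 = 2
x=25: ŷ = -4 + 0.3·25 = 3.5; r = 4.5 − 3.5 = 1
x=36: ŷ = -4 + 0.3·36 = 6.8; r = 4.3 − 6.8 = -2.5
x=44: ŷ = -4 + 0.3·44 = 9.2; r = 6.7 − 9.2 = -2.5
x=55: ŷ = -4 + 0.3·55 = 12.5; r = 13.5 − 12.5 = 1
x=66: ŷ = -4 + 0.3·66 = 15.8; r = 15.3 − 15.8 = -0.5
x=69: ŷ = -4 + 0.3·69 = 16.7; r = 17.7 − 16.7 = 1
x=88: ŷ = -4 + 0.3·88 = 22.4; r = 22.9 − 22.4 = 0.5
SSE = 4 + 1 + 6.25 + 6.25 + 1 + 0.25 + 1 + 0.25 = 20

SSE = 20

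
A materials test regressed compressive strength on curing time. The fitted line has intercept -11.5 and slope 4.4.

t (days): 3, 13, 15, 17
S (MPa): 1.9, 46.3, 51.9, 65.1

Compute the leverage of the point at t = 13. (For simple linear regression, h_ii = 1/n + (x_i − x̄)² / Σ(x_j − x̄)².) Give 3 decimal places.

t̄ = (3 + 13 + 15 + 17)/4 = 12
Σ(t − t̄)² = 81 + 1 + 9 + 25 = 116
h = 1/4 + (1)²/116 = 0.25 + 0.00862069 = 0.259

h = 0.259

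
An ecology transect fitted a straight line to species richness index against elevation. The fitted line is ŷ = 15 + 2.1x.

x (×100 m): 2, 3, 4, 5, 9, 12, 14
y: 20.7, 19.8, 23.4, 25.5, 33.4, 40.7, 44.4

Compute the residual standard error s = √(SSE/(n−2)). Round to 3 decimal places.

x=2: ŷ = 15 + 2.1·2 = 19.2; r = 20.7 − 19.2 = 1.5
x=3: ŷ = 15 + 2.1·3 = 21.3; r = 19.8 − 21.3 = -1.5
x=4: ŷ = 15 + 2.1·4 = 23.4; r = 23.4 − 23.4 = 0
x=5: ŷ = 15 + 2.1·5 = 25.5; r = 25.5 − 25.5 = 0
x=9: ŷ = 15 + 2.1·9 = 33.9; r = 33.4 − 33.9 = -0.5
x=12: ŷ = 15 + 2.1·12 = 40.2; r = 40.7 − 40.2 = 0.5
x=14: ŷ = 15 + 2.1·14 = 44.4; r = 44.4 − 44.4 = 0
SSE = 2.25 + 2.25 + 0 + 0 + 0.25 + 0.25 + 0 = 5
s = √(5/5) = √1 ≈ 1.000

s = 1.000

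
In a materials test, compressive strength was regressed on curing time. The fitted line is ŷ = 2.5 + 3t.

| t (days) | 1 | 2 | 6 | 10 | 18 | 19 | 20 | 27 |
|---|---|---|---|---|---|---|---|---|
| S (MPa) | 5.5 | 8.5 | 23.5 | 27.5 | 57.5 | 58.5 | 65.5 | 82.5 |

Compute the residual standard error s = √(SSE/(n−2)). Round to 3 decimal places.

t=1: ŷ = 2.5 + 3·1 = 5.5; e = 5.5 − 5.5 = 0
t=2: ŷ = 2.5 + 3·2 = 8.5; e = 8.5 − 8.5 = 0
t=6: ŷ = 2.5 + 3·6 = 20.5; e = 23.5 − 20.5 = 3
t=10: ŷ = 2.5 + 3·10 = 32.5; e = 27.5 − 32.5 = -5
t=18: ŷ = 2.5 + 3·18 = 56.5; e = 57.5 − 56.5 = 1
t=19: ŷ = 2.5 + 3·19 = 59.5; e = 58.5 − 59.5 = -1
t=20: ŷ = 2.5 + 3·20 = 62.5; e = 65.5 − 62.5 = 3
t=27: ŷ = 2.5 + 3·27 = 83.5; e = 82.5 − 83.5 = -1
SSE = 0 + 0 + 9 + 25 + 1 + 1 + 9 + 1 = 46
s = √(46/6) = √7.66667 ≈ 2.769

s = 2.769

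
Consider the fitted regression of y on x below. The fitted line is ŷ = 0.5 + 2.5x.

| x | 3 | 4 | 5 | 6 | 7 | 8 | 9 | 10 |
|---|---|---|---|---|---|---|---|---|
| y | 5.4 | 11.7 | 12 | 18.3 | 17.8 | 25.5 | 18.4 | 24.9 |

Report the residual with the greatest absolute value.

x=3: ŷ = 0.5 + 2.5·3 = 8; r = 5.4 − 8 = -2.6
x=4: ŷ = 0.5 + 2.5·4 = 10.5; r = 11.7 − 10.5 = 1.2
x=5: ŷ = 0.5 + 2.5·5 = 13; r = 12 − 13 = -1
x=6: ŷ = 0.5 + 2.5·6 = 15.5; r = 18.3 − 15.5 = 2.8
x=7: ŷ = 0.5 + 2.5·7 = 18; r = 17.8 − 18 = -0.2
x=8: ŷ = 0.5 + 2.5·8 = 20.5; r = 25.5 − 20.5 = 5
x=9: ŷ = 0.5 + 2.5·9 = 23; r = 18.4 − 23 = -4.6
x=10: ŷ = 0.5 + 2.5·10 = 25.5; r = 24.9 − 25.5 = -0.6
Largest |r| is 5 at x = 8, residual 5.

r = 5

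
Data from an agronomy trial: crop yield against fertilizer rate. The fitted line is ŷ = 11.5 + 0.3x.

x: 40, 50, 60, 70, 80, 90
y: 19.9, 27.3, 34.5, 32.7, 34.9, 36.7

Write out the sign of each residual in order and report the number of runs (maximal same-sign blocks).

3 runs

x=40: ŷ = 11.5 + 0.3·40 = 23.5; r = 19.9 − 23.5 = -3.6
x=50: ŷ = 11.5 + 0.3·50 = 26.5; r = 27.3 − 26.5 = 0.8
x=60: ŷ = 11.5 + 0.3·60 = 29.5; r = 34.5 − 29.5 = 5
x=70: ŷ = 11.5 + 0.3·70 = 32.5; r = 32.7 − 32.5 = 0.2
x=80: ŷ = 11.5 + 0.3·80 = 35.5; r = 34.9 − 35.5 = -0.6
x=90: ŷ = 11.5 + 0.3·90 = 38.5; r = 36.7 − 38.5 = -1.8
Signs: − + + + − −
Runs: −×1, +×3, −×2 → 3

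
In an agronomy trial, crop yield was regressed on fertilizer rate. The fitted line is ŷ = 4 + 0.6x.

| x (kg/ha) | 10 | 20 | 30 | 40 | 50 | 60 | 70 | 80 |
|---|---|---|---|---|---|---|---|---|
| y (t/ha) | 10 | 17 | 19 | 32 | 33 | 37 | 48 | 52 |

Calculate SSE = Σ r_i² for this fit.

SSE = 40

x=10: ŷ = 4 + 0.6·10 = 10; r = 10 − 10 = 0
x=20: ŷ = 4 + 0.6·20 = 16; r = 17 − 16 = 1
x=30: ŷ = 4 + 0.6·30 = 22; r = 19 − 22 = -3
x=40: ŷ = 4 + 0.6·40 = 28; r = 32 − 28 = 4
x=50: ŷ = 4 + 0.6·50 = 34; r = 33 − 34 = -1
x=60: ŷ = 4 + 0.6·60 = 40; r = 37 − 40 = -3
x=70: ŷ = 4 + 0.6·70 = 46; r = 48 − 46 = 2
x=80: ŷ = 4 + 0.6·80 = 52; r = 52 − 52 = 0
SSE = 0 + 1 + 9 + 16 + 1 + 9 + 4 + 0 = 40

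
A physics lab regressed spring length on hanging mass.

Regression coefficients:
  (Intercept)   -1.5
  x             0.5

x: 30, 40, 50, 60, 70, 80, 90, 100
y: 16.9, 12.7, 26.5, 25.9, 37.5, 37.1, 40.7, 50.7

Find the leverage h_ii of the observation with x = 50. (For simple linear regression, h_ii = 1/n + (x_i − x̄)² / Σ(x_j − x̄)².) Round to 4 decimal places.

h = 0.1786

x̄ = (30 + 40 + 50 + 60 + 70 + 80 + 90 + 100)/8 = 65
Σ(x − x̄)² = 1225 + 625 + 225 + 25 + 25 + 225 + 625 + 1225 = 4200
h = 1/8 + (-15)²/4200 = 0.125 + 0.0535714 = 0.1786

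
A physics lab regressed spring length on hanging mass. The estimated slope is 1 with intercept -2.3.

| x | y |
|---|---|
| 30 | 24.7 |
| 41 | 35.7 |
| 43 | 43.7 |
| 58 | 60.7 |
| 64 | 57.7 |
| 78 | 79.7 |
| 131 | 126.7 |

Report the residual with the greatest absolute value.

e = 5

x=30: ŷ = -2.3 + 30 = 27.7; e = 24.7 − 27.7 = -3
x=41: ŷ = -2.3 + 41 = 38.7; e = 35.7 − 38.7 = -3
x=43: ŷ = -2.3 + 43 = 40.7; e = 43.7 − 40.7 = 3
x=58: ŷ = -2.3 + 58 = 55.7; e = 60.7 − 55.7 = 5
x=64: ŷ = -2.3 + 64 = 61.7; e = 57.7 − 61.7 = -4
x=78: ŷ = -2.3 + 78 = 75.7; e = 79.7 − 75.7 = 4
x=131: ŷ = -2.3 + 131 = 128.7; e = 126.7 − 128.7 = -2
Largest |e| is 5 at x = 58, residual 5.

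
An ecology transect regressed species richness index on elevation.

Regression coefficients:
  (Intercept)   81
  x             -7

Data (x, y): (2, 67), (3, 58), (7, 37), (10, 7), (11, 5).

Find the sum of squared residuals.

SSE = 46

x=2: ŷ = 81 − 7·2 = 67; e = 67 − 67 = 0
x=3: ŷ = 81 − 7·3 = 60; e = 58 − 60 = -2
x=7: ŷ = 81 − 7·7 = 32; e = 37 − 32 = 5
x=10: ŷ = 81 − 7·10 = 11; e = 7 − 11 = -4
x=11: ŷ = 81 − 7·11 = 4; e = 5 − 4 = 1
SSE = 0 + 4 + 25 + 16 + 1 = 46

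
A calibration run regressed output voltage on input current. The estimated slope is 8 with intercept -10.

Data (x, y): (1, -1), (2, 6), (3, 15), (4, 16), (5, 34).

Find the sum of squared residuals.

x=1: ŷ = -10 + 8·1 = -2; r = -1 − (-2) = 1
x=2: ŷ = -10 + 8·2 = 6; r = 6 − 6 = 0
x=3: ŷ = -10 + 8·3 = 14; r = 15 − 14 = 1
x=4: ŷ = -10 + 8·4 = 22; r = 16 − 22 = -6
x=5: ŷ = -10 + 8·5 = 30; r = 34 − 30 = 4
SSE = 1 + 0 + 1 + 36 + 16 = 54

SSE = 54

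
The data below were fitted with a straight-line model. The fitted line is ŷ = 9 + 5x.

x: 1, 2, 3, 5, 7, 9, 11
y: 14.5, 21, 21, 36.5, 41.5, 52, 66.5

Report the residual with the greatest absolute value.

x=1: ŷ = 9 + 5·1 = 14; r = 14.5 − 14 = 0.5
x=2: ŷ = 9 + 5·2 = 19; r = 21 − 19 = 2
x=3: ŷ = 9 + 5·3 = 24; r = 21 − 24 = -3
x=5: ŷ = 9 + 5·5 = 34; r = 36.5 − 34 = 2.5
x=7: ŷ = 9 + 5·7 = 44; r = 41.5 − 44 = -2.5
x=9: ŷ = 9 + 5·9 = 54; r = 52 − 54 = -2
x=11: ŷ = 9 + 5·11 = 64; r = 66.5 − 64 = 2.5
Largest |r| is 3 at x = 3, residual -3.

r = -3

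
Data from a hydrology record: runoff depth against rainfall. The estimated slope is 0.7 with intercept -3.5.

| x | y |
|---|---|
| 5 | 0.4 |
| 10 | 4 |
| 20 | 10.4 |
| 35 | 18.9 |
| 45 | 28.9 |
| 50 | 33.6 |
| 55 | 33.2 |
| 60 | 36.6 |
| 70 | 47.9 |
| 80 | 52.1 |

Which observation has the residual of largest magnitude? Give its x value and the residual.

x = 70, e = 2.4

x=5: ŷ = -3.5 + 0.7·5 = 0; e = 0.4 − 0 = 0.4
x=10: ŷ = -3.5 + 0.7·10 = 3.5; e = 4 − 3.5 = 0.5
x=20: ŷ = -3.5 + 0.7·20 = 10.5; e = 10.4 − 10.5 = -0.1
x=35: ŷ = -3.5 + 0.7·35 = 21; e = 18.9 − 21 = -2.1
x=45: ŷ = -3.5 + 0.7·45 = 28; e = 28.9 − 28 = 0.9
x=50: ŷ = -3.5 + 0.7·50 = 31.5; e = 33.6 − 31.5 = 2.1
x=55: ŷ = -3.5 + 0.7·55 = 35; e = 33.2 − 35 = -1.8
x=60: ŷ = -3.5 + 0.7·60 = 38.5; e = 36.6 − 38.5 = -1.9
x=70: ŷ = -3.5 + 0.7·70 = 45.5; e = 47.9 − 45.5 = 2.4
x=80: ŷ = -3.5 + 0.7·80 = 52.5; e = 52.1 − 52.5 = -0.4
Largest |e| is 2.4 at x = 70, residual 2.4.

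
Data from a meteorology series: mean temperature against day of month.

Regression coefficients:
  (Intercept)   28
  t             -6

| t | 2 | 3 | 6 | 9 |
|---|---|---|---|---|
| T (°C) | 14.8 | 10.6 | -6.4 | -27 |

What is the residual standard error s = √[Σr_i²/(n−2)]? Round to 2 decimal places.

s = 1.64

t=2: T̂ = 28 − 6·2 = 16; r = 14.8 − 16 = -1.2
t=3: T̂ = 28 − 6·3 = 10; r = 10.6 − 10 = 0.6
t=6: T̂ = 28 − 6·6 = -8; r = -6.4 − (-8) = 1.6
t=9: T̂ = 28 − 6·9 = -26; r = -27 − (-26) = -1
SSE = 1.44 + 0.36 + 2.56 + 1 = 5.36
s = √(5.36/2) = √2.68 ≈ 1.64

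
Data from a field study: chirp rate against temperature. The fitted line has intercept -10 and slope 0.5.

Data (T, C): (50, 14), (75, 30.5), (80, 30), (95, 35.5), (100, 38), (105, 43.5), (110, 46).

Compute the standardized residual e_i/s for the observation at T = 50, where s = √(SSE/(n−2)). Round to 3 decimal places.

-0.500

T=50: Ĉ = -10 + 0.5·50 = 15; e = 14 − 15 = -1
T=75: Ĉ = -10 + 0.5·75 = 27.5; e = 30.5 − 27.5 = 3
T=80: Ĉ = -10 + 0.5·80 = 30; e = 30 − 30 = 0
T=95: Ĉ = -10 + 0.5·95 = 37.5; e = 35.5 − 37.5 = -2
T=100: Ĉ = -10 + 0.5·100 = 40; e = 38 − 40 = -2
T=105: Ĉ = -10 + 0.5·105 = 42.5; e = 43.5 − 42.5 = 1
T=110: Ĉ = -10 + 0.5·110 = 45; e = 46 − 45 = 1
SSE = 1 + 9 + 0 + 4 + 4 + 1 + 1 = 20
s = √(20/5) = 2
e/s = -1 / 2 = -0.500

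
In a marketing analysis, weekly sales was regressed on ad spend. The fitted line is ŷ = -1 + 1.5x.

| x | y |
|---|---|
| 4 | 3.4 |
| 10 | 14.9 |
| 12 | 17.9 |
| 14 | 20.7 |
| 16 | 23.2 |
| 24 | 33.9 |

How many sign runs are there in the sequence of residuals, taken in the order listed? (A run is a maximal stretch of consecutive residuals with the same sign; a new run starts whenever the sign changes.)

x=4: ŷ = -1 + 1.5·4 = 5; r = 3.4 − 5 = -1.6
x=10: ŷ = -1 + 1.5·10 = 14; r = 14.9 − 14 = 0.9
x=12: ŷ = -1 + 1.5·12 = 17; r = 17.9 − 17 = 0.9
x=14: ŷ = -1 + 1.5·14 = 20; r = 20.7 − 20 = 0.7
x=16: ŷ = -1 + 1.5·16 = 23; r = 23.2 − 23 = 0.2
x=24: ŷ = -1 + 1.5·24 = 35; r = 33.9 − 35 = -1.1
Signs: − + + + + −
Runs: −×1, +×4, −×1 → 3

3 runs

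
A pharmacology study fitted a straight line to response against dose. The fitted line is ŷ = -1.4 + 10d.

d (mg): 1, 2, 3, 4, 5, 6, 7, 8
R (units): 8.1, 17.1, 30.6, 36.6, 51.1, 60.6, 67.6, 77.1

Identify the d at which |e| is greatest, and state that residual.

d=1: ŷ = -1.4 + 10·1 = 8.6; e = 8.1 − 8.6 = -0.5
d=2: ŷ = -1.4 + 10·2 = 18.6; e = 17.1 − 18.6 = -1.5
d=3: ŷ = -1.4 + 10·3 = 28.6; e = 30.6 − 28.6 = 2
d=4: ŷ = -1.4 + 10·4 = 38.6; e = 36.6 − 38.6 = -2
d=5: ŷ = -1.4 + 10·5 = 48.6; e = 51.1 − 48.6 = 2.5
d=6: ŷ = -1.4 + 10·6 = 58.6; e = 60.6 − 58.6 = 2
d=7: ŷ = -1.4 + 10·7 = 68.6; e = 67.6 − 68.6 = -1
d=8: ŷ = -1.4 + 10·8 = 78.6; e = 77.1 − 78.6 = -1.5
Largest |e| is 2.5 at d = 5, residual 2.5.

d = 5, e = 2.5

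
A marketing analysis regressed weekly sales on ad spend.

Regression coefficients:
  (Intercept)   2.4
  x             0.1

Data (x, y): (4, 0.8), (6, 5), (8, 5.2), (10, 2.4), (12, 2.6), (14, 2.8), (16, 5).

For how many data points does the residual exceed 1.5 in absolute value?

3

x=4: ŷ = 2.4 + 0.1·4 = 2.8; r = 0.8 − 2.8 = -2
x=6: ŷ = 2.4 + 0.1·6 = 3; r = 5 − 3 = 2
x=8: ŷ = 2.4 + 0.1·8 = 3.2; r = 5.2 − 3.2 = 2
x=10: ŷ = 2.4 + 0.1·10 = 3.4; r = 2.4 − 3.4 = -1
x=12: ŷ = 2.4 + 0.1·12 = 3.6; r = 2.6 − 3.6 = -1
x=14: ŷ = 2.4 + 0.1·14 = 3.8; r = 2.8 − 3.8 = -1
x=16: ŷ = 2.4 + 0.1·16 = 4; r = 5 − 4 = 1
|r| > 1.5: x=4 (|r|=2), x=6 (|r|=2), x=8 (|r|=2) → 3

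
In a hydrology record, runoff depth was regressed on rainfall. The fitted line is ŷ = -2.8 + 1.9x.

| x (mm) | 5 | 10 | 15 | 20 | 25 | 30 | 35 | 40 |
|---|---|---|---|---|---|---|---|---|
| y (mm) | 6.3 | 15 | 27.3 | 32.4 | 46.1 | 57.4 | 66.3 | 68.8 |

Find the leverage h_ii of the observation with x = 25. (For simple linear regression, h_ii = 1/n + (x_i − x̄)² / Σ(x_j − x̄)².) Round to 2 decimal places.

h = 0.13

x̄ = (5 + 10 + 15 + 20 + 25 + 30 + 35 + 40)/8 = 22.5
Σ(x − x̄)² = 306.25 + 156.25 + 56.25 + 6.25 + 6.25 + 56.25 + 156.25 + 306.25 = 1050
h = 1/8 + (2.5)²/1050 = 0.125 + 0.00595238 = 0.13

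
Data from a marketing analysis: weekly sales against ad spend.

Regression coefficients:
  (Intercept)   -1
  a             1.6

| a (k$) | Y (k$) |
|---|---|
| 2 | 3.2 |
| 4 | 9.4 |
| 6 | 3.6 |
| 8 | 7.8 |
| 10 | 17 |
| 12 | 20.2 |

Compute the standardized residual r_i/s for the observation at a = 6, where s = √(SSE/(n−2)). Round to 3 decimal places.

-1.231

a=2: ŷ = -1 + 1.6·2 = 2.2; r = 3.2 − 2.2 = 1
a=4: ŷ = -1 + 1.6·4 = 5.4; r = 9.4 − 5.4 = 4
a=6: ŷ = -1 + 1.6·6 = 8.6; r = 3.6 − 8.6 = -5
a=8: ŷ = -1 + 1.6·8 = 11.8; r = 7.8 − 11.8 = -4
a=10: ŷ = -1 + 1.6·10 = 15; r = 17 − 15 = 2
a=12: ŷ = -1 + 1.6·12 = 18.2; r = 20.2 − 18.2 = 2
SSE = 1 + 16 + 25 + 16 + 4 + 4 = 66
s = √(66/4) = 4.06202
r/s = -5 / 4.06202 = -1.231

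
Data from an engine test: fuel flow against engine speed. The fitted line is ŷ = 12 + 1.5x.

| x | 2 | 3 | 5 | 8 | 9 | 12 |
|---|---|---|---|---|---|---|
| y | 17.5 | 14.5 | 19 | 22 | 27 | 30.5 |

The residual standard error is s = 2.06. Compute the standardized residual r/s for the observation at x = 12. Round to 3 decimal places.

0.243

ŷ = 12 + 1.5·12 = 30
r = 30.5 − 30 = 0.5
r/s = 0.5 / 2.06 = 0.243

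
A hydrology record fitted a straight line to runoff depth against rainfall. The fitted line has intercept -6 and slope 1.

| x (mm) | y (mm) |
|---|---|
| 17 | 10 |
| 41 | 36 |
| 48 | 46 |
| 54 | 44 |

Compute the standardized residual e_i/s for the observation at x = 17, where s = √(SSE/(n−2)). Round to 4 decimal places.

x=17: ŷ = -6 + 17 = 11; e = 10 − 11 = -1
x=41: ŷ = -6 + 41 = 35; e = 36 − 35 = 1
x=48: ŷ = -6 + 48 = 42; e = 46 − 42 = 4
x=54: ŷ = -6 + 54 = 48; e = 44 − 48 = -4
SSE = 1 + 1 + 16 + 16 = 34
s = √(34/2) = 4.12311
e/s = -1 / 4.12311 = -0.2425

-0.2425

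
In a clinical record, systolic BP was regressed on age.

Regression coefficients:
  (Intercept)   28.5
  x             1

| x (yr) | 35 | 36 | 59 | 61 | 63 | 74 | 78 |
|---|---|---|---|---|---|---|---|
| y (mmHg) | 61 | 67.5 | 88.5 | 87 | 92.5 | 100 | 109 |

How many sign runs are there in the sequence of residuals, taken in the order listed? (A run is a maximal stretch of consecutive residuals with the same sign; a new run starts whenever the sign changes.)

x=35: ŷ = 28.5 + 35 = 63.5; e = 61 − 63.5 = -2.5
x=36: ŷ = 28.5 + 36 = 64.5; e = 67.5 − 64.5 = 3
x=59: ŷ = 28.5 + 59 = 87.5; e = 88.5 − 87.5 = 1
x=61: ŷ = 28.5 + 61 = 89.5; e = 87 − 89.5 = -2.5
x=63: ŷ = 28.5 + 63 = 91.5; e = 92.5 − 91.5 = 1
x=74: ŷ = 28.5 + 74 = 102.5; e = 100 − 102.5 = -2.5
x=78: ŷ = 28.5 + 78 = 106.5; e = 109 − 106.5 = 2.5
Signs: − + + − + − +
Runs: −×1, +×2, −×1, +×1, −×1, +×1 → 6

6 runs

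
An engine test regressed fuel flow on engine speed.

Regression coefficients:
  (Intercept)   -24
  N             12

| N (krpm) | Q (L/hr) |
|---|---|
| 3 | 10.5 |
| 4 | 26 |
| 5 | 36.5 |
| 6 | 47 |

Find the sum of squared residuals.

N=3: ŷ = -24 + 12·3 = 12; r = 10.5 − 12 = -1.5
N=4: ŷ = -24 + 12·4 = 24; r = 26 − 24 = 2
N=5: ŷ = -24 + 12·5 = 36; r = 36.5 − 36 = 0.5
N=6: ŷ = -24 + 12·6 = 48; r = 47 − 48 = -1
SSE = 2.25 + 4 + 0.25 + 1 = 7.5

SSE = 7.5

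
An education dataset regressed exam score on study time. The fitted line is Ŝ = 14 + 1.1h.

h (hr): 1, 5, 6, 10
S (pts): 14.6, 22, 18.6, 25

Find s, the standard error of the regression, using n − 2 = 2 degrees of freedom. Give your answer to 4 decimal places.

h=1: Ŝ = 14 + 1.1·1 = 15.1; e = 14.6 − 15.1 = -0.5
h=5: Ŝ = 14 + 1.1·5 = 19.5; e = 22 − 19.5 = 2.5
h=6: Ŝ = 14 + 1.1·6 = 20.6; e = 18.6 − 20.6 = -2
h=10: Ŝ = 14 + 1.1·10 = 25; e = 25 − 25 = 0
SSE = 0.25 + 6.25 + 4 + 0 = 10.5
s = √(10.5/2) = √5.25 ≈ 2.2913

s = 2.2913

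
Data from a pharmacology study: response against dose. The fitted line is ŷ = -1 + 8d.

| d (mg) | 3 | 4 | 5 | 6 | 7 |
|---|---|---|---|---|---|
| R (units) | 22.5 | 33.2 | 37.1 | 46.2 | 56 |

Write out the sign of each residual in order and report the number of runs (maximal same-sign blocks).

4 runs

d=3: ŷ = -1 + 8·3 = 23; e = 22.5 − 23 = -0.5
d=4: ŷ = -1 + 8·4 = 31; e = 33.2 − 31 = 2.2
d=5: ŷ = -1 + 8·5 = 39; e = 37.1 − 39 = -1.9
d=6: ŷ = -1 + 8·6 = 47; e = 46.2 − 47 = -0.8
d=7: ŷ = -1 + 8·7 = 55; e = 56 − 55 = 1
Signs: − + − − +
Runs: −×1, +×1, −×2, +×1 → 4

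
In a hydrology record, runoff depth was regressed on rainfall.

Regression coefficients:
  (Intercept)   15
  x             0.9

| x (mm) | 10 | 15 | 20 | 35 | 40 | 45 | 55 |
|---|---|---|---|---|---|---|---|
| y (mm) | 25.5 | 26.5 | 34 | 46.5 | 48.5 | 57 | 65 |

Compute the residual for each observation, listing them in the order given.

1.5, -2, 1, 0, -2.5, 1.5, 0.5

x=10: ŷ = 15 + 0.9·10 = 24; r = 25.5 − 24 = 1.5
x=15: ŷ = 15 + 0.9·15 = 28.5; r = 26.5 − 28.5 = -2
x=20: ŷ = 15 + 0.9·20 = 33; r = 34 − 33 = 1
x=35: ŷ = 15 + 0.9·35 = 46.5; r = 46.5 − 46.5 = 0
x=40: ŷ = 15 + 0.9·40 = 51; r = 48.5 − 51 = -2.5
x=45: ŷ = 15 + 0.9·45 = 55.5; r = 57 − 55.5 = 1.5
x=55: ŷ = 15 + 0.9·55 = 64.5; r = 65 − 64.5 = 0.5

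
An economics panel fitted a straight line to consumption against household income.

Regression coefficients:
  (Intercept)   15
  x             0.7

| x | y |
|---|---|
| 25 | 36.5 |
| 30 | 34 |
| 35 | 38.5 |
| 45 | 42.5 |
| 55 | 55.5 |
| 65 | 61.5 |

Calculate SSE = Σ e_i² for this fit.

x=25: ŷ = 15 + 0.7·25 = 32.5; e = 36.5 − 32.5 = 4
x=30: ŷ = 15 + 0.7·30 = 36; e = 34 − 36 = -2
x=35: ŷ = 15 + 0.7·35 = 39.5; e = 38.5 − 39.5 = -1
x=45: ŷ = 15 + 0.7·45 = 46.5; e = 42.5 − 46.5 = -4
x=55: ŷ = 15 + 0.7·55 = 53.5; e = 55.5 − 53.5 = 2
x=65: ŷ = 15 + 0.7·65 = 60.5; e = 61.5 − 60.5 = 1
SSE = 16 + 4 + 1 + 16 + 4 + 1 = 42

SSE = 42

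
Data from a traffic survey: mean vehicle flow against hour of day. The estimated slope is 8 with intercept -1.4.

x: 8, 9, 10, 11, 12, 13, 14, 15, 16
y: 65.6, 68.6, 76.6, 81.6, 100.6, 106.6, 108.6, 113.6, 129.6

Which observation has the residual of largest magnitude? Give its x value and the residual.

x = 12, r = 6

x=8: ŷ = -1.4 + 8·8 = 62.6; r = 65.6 − 62.6 = 3
x=9: ŷ = -1.4 + 8·9 = 70.6; r = 68.6 − 70.6 = -2
x=10: ŷ = -1.4 + 8·10 = 78.6; r = 76.6 − 78.6 = -2
x=11: ŷ = -1.4 + 8·11 = 86.6; r = 81.6 − 86.6 = -5
x=12: ŷ = -1.4 + 8·12 = 94.6; r = 100.6 − 94.6 = 6
x=13: ŷ = -1.4 + 8·13 = 102.6; r = 106.6 − 102.6 = 4
x=14: ŷ = -1.4 + 8·14 = 110.6; r = 108.6 − 110.6 = -2
x=15: ŷ = -1.4 + 8·15 = 118.6; r = 113.6 − 118.6 = -5
x=16: ŷ = -1.4 + 8·16 = 126.6; r = 129.6 − 126.6 = 3
Largest |r| is 6 at x = 12, residual 6.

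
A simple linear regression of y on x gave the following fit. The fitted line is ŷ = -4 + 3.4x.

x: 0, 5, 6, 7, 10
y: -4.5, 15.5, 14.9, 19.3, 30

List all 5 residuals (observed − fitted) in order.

-0.5, 2.5, -1.5, -0.5, 0

x=0: ŷ = -4 + 3.4·0 = -4; e = -4.5 − (-4) = -0.5
x=5: ŷ = -4 + 3.4·5 = 13; e = 15.5 − 13 = 2.5
x=6: ŷ = -4 + 3.4·6 = 16.4; e = 14.9 − 16.4 = -1.5
x=7: ŷ = -4 + 3.4·7 = 19.8; e = 19.3 − 19.8 = -0.5
x=10: ŷ = -4 + 3.4·10 = 30; e = 30 − 30 = 0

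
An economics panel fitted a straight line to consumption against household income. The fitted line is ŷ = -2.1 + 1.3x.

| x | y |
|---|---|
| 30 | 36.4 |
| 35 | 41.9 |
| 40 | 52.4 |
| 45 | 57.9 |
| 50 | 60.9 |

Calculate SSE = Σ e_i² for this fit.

x=30: ŷ = -2.1 + 1.3·30 = 36.9; e = 36.4 − 36.9 = -0.5
x=35: ŷ = -2.1 + 1.3·35 = 43.4; e = 41.9 − 43.4 = -1.5
x=40: ŷ = -2.1 + 1.3·40 = 49.9; e = 52.4 − 49.9 = 2.5
x=45: ŷ = -2.1 + 1.3·45 = 56.4; e = 57.9 − 56.4 = 1.5
x=50: ŷ = -2.1 + 1.3·50 = 62.9; e = 60.9 − 62.9 = -2
SSE = 0.25 + 2.25 + 6.25 + 2.25 + 4 = 15

SSE = 15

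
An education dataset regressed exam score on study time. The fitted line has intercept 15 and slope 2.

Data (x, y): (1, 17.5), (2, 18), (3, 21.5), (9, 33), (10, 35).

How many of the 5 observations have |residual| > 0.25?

x=1: ŷ = 15 + 2·1 = 17; e = 17.5 − 17 = 0.5
x=2: ŷ = 15 + 2·2 = 19; e = 18 − 19 = -1
x=3: ŷ = 15 + 2·3 = 21; e = 21.5 − 21 = 0.5
x=9: ŷ = 15 + 2·9 = 33; e = 33 − 33 = 0
x=10: ŷ = 15 + 2·10 = 35; e = 35 − 35 = 0
|e| > 0.25: x=1 (|e|=0.5), x=2 (|e|=1), x=3 (|e|=0.5) → 3

3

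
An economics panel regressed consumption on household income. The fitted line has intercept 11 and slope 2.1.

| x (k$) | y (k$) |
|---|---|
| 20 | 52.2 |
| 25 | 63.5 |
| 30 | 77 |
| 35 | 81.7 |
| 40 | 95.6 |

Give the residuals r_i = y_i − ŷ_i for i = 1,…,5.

-0.8, 0, 3, -2.8, 0.6

x=20: ŷ = 11 + 2.1·20 = 53; r = 52.2 − 53 = -0.8
x=25: ŷ = 11 + 2.1·25 = 63.5; r = 63.5 − 63.5 = 0
x=30: ŷ = 11 + 2.1·30 = 74; r = 77 − 74 = 3
x=35: ŷ = 11 + 2.1·35 = 84.5; r = 81.7 − 84.5 = -2.8
x=40: ŷ = 11 + 2.1·40 = 95; r = 95.6 − 95 = 0.6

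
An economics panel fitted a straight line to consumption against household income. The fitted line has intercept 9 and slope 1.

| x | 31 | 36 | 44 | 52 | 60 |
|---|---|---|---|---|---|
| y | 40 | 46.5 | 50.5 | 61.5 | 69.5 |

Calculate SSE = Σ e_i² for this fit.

x=31: ŷ = 9 + 31 = 40; e = 40 − 40 = 0
x=36: ŷ = 9 + 36 = 45; e = 46.5 − 45 = 1.5
x=44: ŷ = 9 + 44 = 53; e = 50.5 − 53 = -2.5
x=52: ŷ = 9 + 52 = 61; e = 61.5 − 61 = 0.5
x=60: ŷ = 9 + 60 = 69; e = 69.5 − 69 = 0.5
SSE = 0 + 2.25 + 6.25 + 0.25 + 0.25 = 9

SSE = 9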